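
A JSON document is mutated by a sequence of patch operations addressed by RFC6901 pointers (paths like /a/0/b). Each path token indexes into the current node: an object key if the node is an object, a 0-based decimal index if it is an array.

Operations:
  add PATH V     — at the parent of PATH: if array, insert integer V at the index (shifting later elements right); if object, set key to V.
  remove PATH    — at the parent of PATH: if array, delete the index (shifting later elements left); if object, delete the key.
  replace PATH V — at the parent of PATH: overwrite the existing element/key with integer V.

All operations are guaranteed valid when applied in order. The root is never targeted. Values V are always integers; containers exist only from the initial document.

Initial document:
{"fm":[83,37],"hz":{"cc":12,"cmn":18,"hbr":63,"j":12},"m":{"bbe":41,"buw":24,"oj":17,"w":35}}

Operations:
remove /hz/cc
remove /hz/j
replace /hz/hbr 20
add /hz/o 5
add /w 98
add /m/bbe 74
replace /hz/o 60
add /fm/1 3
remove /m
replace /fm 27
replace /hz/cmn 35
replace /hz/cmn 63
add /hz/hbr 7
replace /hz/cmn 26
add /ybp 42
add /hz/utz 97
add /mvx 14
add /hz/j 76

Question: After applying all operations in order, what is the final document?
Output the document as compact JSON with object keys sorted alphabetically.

After op 1 (remove /hz/cc): {"fm":[83,37],"hz":{"cmn":18,"hbr":63,"j":12},"m":{"bbe":41,"buw":24,"oj":17,"w":35}}
After op 2 (remove /hz/j): {"fm":[83,37],"hz":{"cmn":18,"hbr":63},"m":{"bbe":41,"buw":24,"oj":17,"w":35}}
After op 3 (replace /hz/hbr 20): {"fm":[83,37],"hz":{"cmn":18,"hbr":20},"m":{"bbe":41,"buw":24,"oj":17,"w":35}}
After op 4 (add /hz/o 5): {"fm":[83,37],"hz":{"cmn":18,"hbr":20,"o":5},"m":{"bbe":41,"buw":24,"oj":17,"w":35}}
After op 5 (add /w 98): {"fm":[83,37],"hz":{"cmn":18,"hbr":20,"o":5},"m":{"bbe":41,"buw":24,"oj":17,"w":35},"w":98}
After op 6 (add /m/bbe 74): {"fm":[83,37],"hz":{"cmn":18,"hbr":20,"o":5},"m":{"bbe":74,"buw":24,"oj":17,"w":35},"w":98}
After op 7 (replace /hz/o 60): {"fm":[83,37],"hz":{"cmn":18,"hbr":20,"o":60},"m":{"bbe":74,"buw":24,"oj":17,"w":35},"w":98}
After op 8 (add /fm/1 3): {"fm":[83,3,37],"hz":{"cmn":18,"hbr":20,"o":60},"m":{"bbe":74,"buw":24,"oj":17,"w":35},"w":98}
After op 9 (remove /m): {"fm":[83,3,37],"hz":{"cmn":18,"hbr":20,"o":60},"w":98}
After op 10 (replace /fm 27): {"fm":27,"hz":{"cmn":18,"hbr":20,"o":60},"w":98}
After op 11 (replace /hz/cmn 35): {"fm":27,"hz":{"cmn":35,"hbr":20,"o":60},"w":98}
After op 12 (replace /hz/cmn 63): {"fm":27,"hz":{"cmn":63,"hbr":20,"o":60},"w":98}
After op 13 (add /hz/hbr 7): {"fm":27,"hz":{"cmn":63,"hbr":7,"o":60},"w":98}
After op 14 (replace /hz/cmn 26): {"fm":27,"hz":{"cmn":26,"hbr":7,"o":60},"w":98}
After op 15 (add /ybp 42): {"fm":27,"hz":{"cmn":26,"hbr":7,"o":60},"w":98,"ybp":42}
After op 16 (add /hz/utz 97): {"fm":27,"hz":{"cmn":26,"hbr":7,"o":60,"utz":97},"w":98,"ybp":42}
After op 17 (add /mvx 14): {"fm":27,"hz":{"cmn":26,"hbr":7,"o":60,"utz":97},"mvx":14,"w":98,"ybp":42}
After op 18 (add /hz/j 76): {"fm":27,"hz":{"cmn":26,"hbr":7,"j":76,"o":60,"utz":97},"mvx":14,"w":98,"ybp":42}

Answer: {"fm":27,"hz":{"cmn":26,"hbr":7,"j":76,"o":60,"utz":97},"mvx":14,"w":98,"ybp":42}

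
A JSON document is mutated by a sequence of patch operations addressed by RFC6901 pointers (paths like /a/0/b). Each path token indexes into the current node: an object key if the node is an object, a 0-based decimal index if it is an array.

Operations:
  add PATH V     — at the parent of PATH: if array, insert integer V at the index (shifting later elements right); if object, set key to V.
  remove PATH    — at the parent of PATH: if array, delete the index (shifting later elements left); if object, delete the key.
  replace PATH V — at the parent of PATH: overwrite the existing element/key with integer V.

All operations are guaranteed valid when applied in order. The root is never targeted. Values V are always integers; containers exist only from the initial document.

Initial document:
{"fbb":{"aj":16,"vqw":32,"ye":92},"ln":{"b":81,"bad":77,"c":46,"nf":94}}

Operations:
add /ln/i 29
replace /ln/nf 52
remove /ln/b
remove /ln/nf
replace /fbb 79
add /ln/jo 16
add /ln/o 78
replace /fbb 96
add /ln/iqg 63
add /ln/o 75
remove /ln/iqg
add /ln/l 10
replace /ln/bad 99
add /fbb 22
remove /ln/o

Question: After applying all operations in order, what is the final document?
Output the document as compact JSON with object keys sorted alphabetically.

Answer: {"fbb":22,"ln":{"bad":99,"c":46,"i":29,"jo":16,"l":10}}

Derivation:
After op 1 (add /ln/i 29): {"fbb":{"aj":16,"vqw":32,"ye":92},"ln":{"b":81,"bad":77,"c":46,"i":29,"nf":94}}
After op 2 (replace /ln/nf 52): {"fbb":{"aj":16,"vqw":32,"ye":92},"ln":{"b":81,"bad":77,"c":46,"i":29,"nf":52}}
After op 3 (remove /ln/b): {"fbb":{"aj":16,"vqw":32,"ye":92},"ln":{"bad":77,"c":46,"i":29,"nf":52}}
After op 4 (remove /ln/nf): {"fbb":{"aj":16,"vqw":32,"ye":92},"ln":{"bad":77,"c":46,"i":29}}
After op 5 (replace /fbb 79): {"fbb":79,"ln":{"bad":77,"c":46,"i":29}}
After op 6 (add /ln/jo 16): {"fbb":79,"ln":{"bad":77,"c":46,"i":29,"jo":16}}
After op 7 (add /ln/o 78): {"fbb":79,"ln":{"bad":77,"c":46,"i":29,"jo":16,"o":78}}
After op 8 (replace /fbb 96): {"fbb":96,"ln":{"bad":77,"c":46,"i":29,"jo":16,"o":78}}
After op 9 (add /ln/iqg 63): {"fbb":96,"ln":{"bad":77,"c":46,"i":29,"iqg":63,"jo":16,"o":78}}
After op 10 (add /ln/o 75): {"fbb":96,"ln":{"bad":77,"c":46,"i":29,"iqg":63,"jo":16,"o":75}}
After op 11 (remove /ln/iqg): {"fbb":96,"ln":{"bad":77,"c":46,"i":29,"jo":16,"o":75}}
After op 12 (add /ln/l 10): {"fbb":96,"ln":{"bad":77,"c":46,"i":29,"jo":16,"l":10,"o":75}}
After op 13 (replace /ln/bad 99): {"fbb":96,"ln":{"bad":99,"c":46,"i":29,"jo":16,"l":10,"o":75}}
After op 14 (add /fbb 22): {"fbb":22,"ln":{"bad":99,"c":46,"i":29,"jo":16,"l":10,"o":75}}
After op 15 (remove /ln/o): {"fbb":22,"ln":{"bad":99,"c":46,"i":29,"jo":16,"l":10}}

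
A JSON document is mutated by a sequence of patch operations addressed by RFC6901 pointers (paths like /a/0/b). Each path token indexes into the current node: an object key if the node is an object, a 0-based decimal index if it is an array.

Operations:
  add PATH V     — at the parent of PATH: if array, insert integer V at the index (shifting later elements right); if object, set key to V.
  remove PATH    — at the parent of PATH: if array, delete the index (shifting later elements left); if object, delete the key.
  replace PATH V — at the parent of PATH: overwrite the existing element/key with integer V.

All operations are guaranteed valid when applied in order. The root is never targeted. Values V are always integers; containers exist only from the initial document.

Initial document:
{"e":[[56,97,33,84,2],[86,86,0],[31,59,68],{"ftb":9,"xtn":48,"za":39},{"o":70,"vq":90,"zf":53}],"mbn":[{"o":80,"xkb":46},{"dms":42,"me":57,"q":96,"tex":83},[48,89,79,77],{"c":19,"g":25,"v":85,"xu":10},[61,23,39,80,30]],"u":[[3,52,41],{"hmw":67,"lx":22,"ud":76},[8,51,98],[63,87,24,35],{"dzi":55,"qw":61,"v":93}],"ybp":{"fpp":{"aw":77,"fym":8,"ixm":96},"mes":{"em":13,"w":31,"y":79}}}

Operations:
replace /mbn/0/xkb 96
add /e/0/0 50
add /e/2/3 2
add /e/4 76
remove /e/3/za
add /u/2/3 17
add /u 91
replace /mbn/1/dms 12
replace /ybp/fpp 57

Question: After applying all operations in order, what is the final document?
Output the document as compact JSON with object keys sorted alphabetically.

After op 1 (replace /mbn/0/xkb 96): {"e":[[56,97,33,84,2],[86,86,0],[31,59,68],{"ftb":9,"xtn":48,"za":39},{"o":70,"vq":90,"zf":53}],"mbn":[{"o":80,"xkb":96},{"dms":42,"me":57,"q":96,"tex":83},[48,89,79,77],{"c":19,"g":25,"v":85,"xu":10},[61,23,39,80,30]],"u":[[3,52,41],{"hmw":67,"lx":22,"ud":76},[8,51,98],[63,87,24,35],{"dzi":55,"qw":61,"v":93}],"ybp":{"fpp":{"aw":77,"fym":8,"ixm":96},"mes":{"em":13,"w":31,"y":79}}}
After op 2 (add /e/0/0 50): {"e":[[50,56,97,33,84,2],[86,86,0],[31,59,68],{"ftb":9,"xtn":48,"za":39},{"o":70,"vq":90,"zf":53}],"mbn":[{"o":80,"xkb":96},{"dms":42,"me":57,"q":96,"tex":83},[48,89,79,77],{"c":19,"g":25,"v":85,"xu":10},[61,23,39,80,30]],"u":[[3,52,41],{"hmw":67,"lx":22,"ud":76},[8,51,98],[63,87,24,35],{"dzi":55,"qw":61,"v":93}],"ybp":{"fpp":{"aw":77,"fym":8,"ixm":96},"mes":{"em":13,"w":31,"y":79}}}
After op 3 (add /e/2/3 2): {"e":[[50,56,97,33,84,2],[86,86,0],[31,59,68,2],{"ftb":9,"xtn":48,"za":39},{"o":70,"vq":90,"zf":53}],"mbn":[{"o":80,"xkb":96},{"dms":42,"me":57,"q":96,"tex":83},[48,89,79,77],{"c":19,"g":25,"v":85,"xu":10},[61,23,39,80,30]],"u":[[3,52,41],{"hmw":67,"lx":22,"ud":76},[8,51,98],[63,87,24,35],{"dzi":55,"qw":61,"v":93}],"ybp":{"fpp":{"aw":77,"fym":8,"ixm":96},"mes":{"em":13,"w":31,"y":79}}}
After op 4 (add /e/4 76): {"e":[[50,56,97,33,84,2],[86,86,0],[31,59,68,2],{"ftb":9,"xtn":48,"za":39},76,{"o":70,"vq":90,"zf":53}],"mbn":[{"o":80,"xkb":96},{"dms":42,"me":57,"q":96,"tex":83},[48,89,79,77],{"c":19,"g":25,"v":85,"xu":10},[61,23,39,80,30]],"u":[[3,52,41],{"hmw":67,"lx":22,"ud":76},[8,51,98],[63,87,24,35],{"dzi":55,"qw":61,"v":93}],"ybp":{"fpp":{"aw":77,"fym":8,"ixm":96},"mes":{"em":13,"w":31,"y":79}}}
After op 5 (remove /e/3/za): {"e":[[50,56,97,33,84,2],[86,86,0],[31,59,68,2],{"ftb":9,"xtn":48},76,{"o":70,"vq":90,"zf":53}],"mbn":[{"o":80,"xkb":96},{"dms":42,"me":57,"q":96,"tex":83},[48,89,79,77],{"c":19,"g":25,"v":85,"xu":10},[61,23,39,80,30]],"u":[[3,52,41],{"hmw":67,"lx":22,"ud":76},[8,51,98],[63,87,24,35],{"dzi":55,"qw":61,"v":93}],"ybp":{"fpp":{"aw":77,"fym":8,"ixm":96},"mes":{"em":13,"w":31,"y":79}}}
After op 6 (add /u/2/3 17): {"e":[[50,56,97,33,84,2],[86,86,0],[31,59,68,2],{"ftb":9,"xtn":48},76,{"o":70,"vq":90,"zf":53}],"mbn":[{"o":80,"xkb":96},{"dms":42,"me":57,"q":96,"tex":83},[48,89,79,77],{"c":19,"g":25,"v":85,"xu":10},[61,23,39,80,30]],"u":[[3,52,41],{"hmw":67,"lx":22,"ud":76},[8,51,98,17],[63,87,24,35],{"dzi":55,"qw":61,"v":93}],"ybp":{"fpp":{"aw":77,"fym":8,"ixm":96},"mes":{"em":13,"w":31,"y":79}}}
After op 7 (add /u 91): {"e":[[50,56,97,33,84,2],[86,86,0],[31,59,68,2],{"ftb":9,"xtn":48},76,{"o":70,"vq":90,"zf":53}],"mbn":[{"o":80,"xkb":96},{"dms":42,"me":57,"q":96,"tex":83},[48,89,79,77],{"c":19,"g":25,"v":85,"xu":10},[61,23,39,80,30]],"u":91,"ybp":{"fpp":{"aw":77,"fym":8,"ixm":96},"mes":{"em":13,"w":31,"y":79}}}
After op 8 (replace /mbn/1/dms 12): {"e":[[50,56,97,33,84,2],[86,86,0],[31,59,68,2],{"ftb":9,"xtn":48},76,{"o":70,"vq":90,"zf":53}],"mbn":[{"o":80,"xkb":96},{"dms":12,"me":57,"q":96,"tex":83},[48,89,79,77],{"c":19,"g":25,"v":85,"xu":10},[61,23,39,80,30]],"u":91,"ybp":{"fpp":{"aw":77,"fym":8,"ixm":96},"mes":{"em":13,"w":31,"y":79}}}
After op 9 (replace /ybp/fpp 57): {"e":[[50,56,97,33,84,2],[86,86,0],[31,59,68,2],{"ftb":9,"xtn":48},76,{"o":70,"vq":90,"zf":53}],"mbn":[{"o":80,"xkb":96},{"dms":12,"me":57,"q":96,"tex":83},[48,89,79,77],{"c":19,"g":25,"v":85,"xu":10},[61,23,39,80,30]],"u":91,"ybp":{"fpp":57,"mes":{"em":13,"w":31,"y":79}}}

Answer: {"e":[[50,56,97,33,84,2],[86,86,0],[31,59,68,2],{"ftb":9,"xtn":48},76,{"o":70,"vq":90,"zf":53}],"mbn":[{"o":80,"xkb":96},{"dms":12,"me":57,"q":96,"tex":83},[48,89,79,77],{"c":19,"g":25,"v":85,"xu":10},[61,23,39,80,30]],"u":91,"ybp":{"fpp":57,"mes":{"em":13,"w":31,"y":79}}}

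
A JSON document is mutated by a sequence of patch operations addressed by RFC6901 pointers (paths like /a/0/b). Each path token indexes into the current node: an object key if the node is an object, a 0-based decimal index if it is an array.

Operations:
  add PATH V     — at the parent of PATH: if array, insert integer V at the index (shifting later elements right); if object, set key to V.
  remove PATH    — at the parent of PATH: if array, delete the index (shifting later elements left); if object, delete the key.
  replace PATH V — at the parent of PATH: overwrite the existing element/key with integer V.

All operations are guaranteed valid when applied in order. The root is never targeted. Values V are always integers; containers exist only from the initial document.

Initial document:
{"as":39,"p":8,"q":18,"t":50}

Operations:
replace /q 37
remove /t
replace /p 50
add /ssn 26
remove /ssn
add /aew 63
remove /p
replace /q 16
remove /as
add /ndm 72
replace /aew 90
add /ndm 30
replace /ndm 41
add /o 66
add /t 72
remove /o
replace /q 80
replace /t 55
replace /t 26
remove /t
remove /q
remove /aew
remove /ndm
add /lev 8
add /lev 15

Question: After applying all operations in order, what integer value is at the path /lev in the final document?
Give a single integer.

After op 1 (replace /q 37): {"as":39,"p":8,"q":37,"t":50}
After op 2 (remove /t): {"as":39,"p":8,"q":37}
After op 3 (replace /p 50): {"as":39,"p":50,"q":37}
After op 4 (add /ssn 26): {"as":39,"p":50,"q":37,"ssn":26}
After op 5 (remove /ssn): {"as":39,"p":50,"q":37}
After op 6 (add /aew 63): {"aew":63,"as":39,"p":50,"q":37}
After op 7 (remove /p): {"aew":63,"as":39,"q":37}
After op 8 (replace /q 16): {"aew":63,"as":39,"q":16}
After op 9 (remove /as): {"aew":63,"q":16}
After op 10 (add /ndm 72): {"aew":63,"ndm":72,"q":16}
After op 11 (replace /aew 90): {"aew":90,"ndm":72,"q":16}
After op 12 (add /ndm 30): {"aew":90,"ndm":30,"q":16}
After op 13 (replace /ndm 41): {"aew":90,"ndm":41,"q":16}
After op 14 (add /o 66): {"aew":90,"ndm":41,"o":66,"q":16}
After op 15 (add /t 72): {"aew":90,"ndm":41,"o":66,"q":16,"t":72}
After op 16 (remove /o): {"aew":90,"ndm":41,"q":16,"t":72}
After op 17 (replace /q 80): {"aew":90,"ndm":41,"q":80,"t":72}
After op 18 (replace /t 55): {"aew":90,"ndm":41,"q":80,"t":55}
After op 19 (replace /t 26): {"aew":90,"ndm":41,"q":80,"t":26}
After op 20 (remove /t): {"aew":90,"ndm":41,"q":80}
After op 21 (remove /q): {"aew":90,"ndm":41}
After op 22 (remove /aew): {"ndm":41}
After op 23 (remove /ndm): {}
After op 24 (add /lev 8): {"lev":8}
After op 25 (add /lev 15): {"lev":15}
Value at /lev: 15

Answer: 15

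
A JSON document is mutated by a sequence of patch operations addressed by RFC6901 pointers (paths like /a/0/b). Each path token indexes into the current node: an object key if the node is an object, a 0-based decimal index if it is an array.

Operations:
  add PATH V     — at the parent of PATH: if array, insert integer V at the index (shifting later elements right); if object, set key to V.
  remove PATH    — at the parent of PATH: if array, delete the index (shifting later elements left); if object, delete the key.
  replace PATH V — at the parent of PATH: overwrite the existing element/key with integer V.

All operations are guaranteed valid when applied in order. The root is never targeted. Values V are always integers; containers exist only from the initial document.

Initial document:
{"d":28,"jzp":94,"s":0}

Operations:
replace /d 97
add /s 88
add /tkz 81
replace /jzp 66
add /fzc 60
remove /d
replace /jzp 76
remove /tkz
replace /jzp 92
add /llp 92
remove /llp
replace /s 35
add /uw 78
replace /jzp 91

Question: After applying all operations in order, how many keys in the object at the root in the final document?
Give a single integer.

After op 1 (replace /d 97): {"d":97,"jzp":94,"s":0}
After op 2 (add /s 88): {"d":97,"jzp":94,"s":88}
After op 3 (add /tkz 81): {"d":97,"jzp":94,"s":88,"tkz":81}
After op 4 (replace /jzp 66): {"d":97,"jzp":66,"s":88,"tkz":81}
After op 5 (add /fzc 60): {"d":97,"fzc":60,"jzp":66,"s":88,"tkz":81}
After op 6 (remove /d): {"fzc":60,"jzp":66,"s":88,"tkz":81}
After op 7 (replace /jzp 76): {"fzc":60,"jzp":76,"s":88,"tkz":81}
After op 8 (remove /tkz): {"fzc":60,"jzp":76,"s":88}
After op 9 (replace /jzp 92): {"fzc":60,"jzp":92,"s":88}
After op 10 (add /llp 92): {"fzc":60,"jzp":92,"llp":92,"s":88}
After op 11 (remove /llp): {"fzc":60,"jzp":92,"s":88}
After op 12 (replace /s 35): {"fzc":60,"jzp":92,"s":35}
After op 13 (add /uw 78): {"fzc":60,"jzp":92,"s":35,"uw":78}
After op 14 (replace /jzp 91): {"fzc":60,"jzp":91,"s":35,"uw":78}
Size at the root: 4

Answer: 4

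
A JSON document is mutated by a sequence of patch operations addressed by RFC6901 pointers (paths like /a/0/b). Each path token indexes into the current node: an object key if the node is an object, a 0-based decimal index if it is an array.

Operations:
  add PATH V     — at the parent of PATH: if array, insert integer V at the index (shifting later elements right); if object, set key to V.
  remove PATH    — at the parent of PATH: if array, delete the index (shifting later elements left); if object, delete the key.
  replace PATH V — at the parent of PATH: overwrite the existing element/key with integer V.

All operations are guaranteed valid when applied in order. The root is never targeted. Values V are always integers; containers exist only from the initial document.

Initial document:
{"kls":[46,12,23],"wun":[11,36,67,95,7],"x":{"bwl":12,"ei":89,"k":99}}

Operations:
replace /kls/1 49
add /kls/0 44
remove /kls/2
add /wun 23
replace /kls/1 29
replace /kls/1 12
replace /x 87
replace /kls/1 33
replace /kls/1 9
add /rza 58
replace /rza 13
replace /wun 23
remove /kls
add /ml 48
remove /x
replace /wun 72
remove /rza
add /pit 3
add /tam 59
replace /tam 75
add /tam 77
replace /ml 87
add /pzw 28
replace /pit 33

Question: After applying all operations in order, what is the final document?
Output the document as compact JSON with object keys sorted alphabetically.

After op 1 (replace /kls/1 49): {"kls":[46,49,23],"wun":[11,36,67,95,7],"x":{"bwl":12,"ei":89,"k":99}}
After op 2 (add /kls/0 44): {"kls":[44,46,49,23],"wun":[11,36,67,95,7],"x":{"bwl":12,"ei":89,"k":99}}
After op 3 (remove /kls/2): {"kls":[44,46,23],"wun":[11,36,67,95,7],"x":{"bwl":12,"ei":89,"k":99}}
After op 4 (add /wun 23): {"kls":[44,46,23],"wun":23,"x":{"bwl":12,"ei":89,"k":99}}
After op 5 (replace /kls/1 29): {"kls":[44,29,23],"wun":23,"x":{"bwl":12,"ei":89,"k":99}}
After op 6 (replace /kls/1 12): {"kls":[44,12,23],"wun":23,"x":{"bwl":12,"ei":89,"k":99}}
After op 7 (replace /x 87): {"kls":[44,12,23],"wun":23,"x":87}
After op 8 (replace /kls/1 33): {"kls":[44,33,23],"wun":23,"x":87}
After op 9 (replace /kls/1 9): {"kls":[44,9,23],"wun":23,"x":87}
After op 10 (add /rza 58): {"kls":[44,9,23],"rza":58,"wun":23,"x":87}
After op 11 (replace /rza 13): {"kls":[44,9,23],"rza":13,"wun":23,"x":87}
After op 12 (replace /wun 23): {"kls":[44,9,23],"rza":13,"wun":23,"x":87}
After op 13 (remove /kls): {"rza":13,"wun":23,"x":87}
After op 14 (add /ml 48): {"ml":48,"rza":13,"wun":23,"x":87}
After op 15 (remove /x): {"ml":48,"rza":13,"wun":23}
After op 16 (replace /wun 72): {"ml":48,"rza":13,"wun":72}
After op 17 (remove /rza): {"ml":48,"wun":72}
After op 18 (add /pit 3): {"ml":48,"pit":3,"wun":72}
After op 19 (add /tam 59): {"ml":48,"pit":3,"tam":59,"wun":72}
After op 20 (replace /tam 75): {"ml":48,"pit":3,"tam":75,"wun":72}
After op 21 (add /tam 77): {"ml":48,"pit":3,"tam":77,"wun":72}
After op 22 (replace /ml 87): {"ml":87,"pit":3,"tam":77,"wun":72}
After op 23 (add /pzw 28): {"ml":87,"pit":3,"pzw":28,"tam":77,"wun":72}
After op 24 (replace /pit 33): {"ml":87,"pit":33,"pzw":28,"tam":77,"wun":72}

Answer: {"ml":87,"pit":33,"pzw":28,"tam":77,"wun":72}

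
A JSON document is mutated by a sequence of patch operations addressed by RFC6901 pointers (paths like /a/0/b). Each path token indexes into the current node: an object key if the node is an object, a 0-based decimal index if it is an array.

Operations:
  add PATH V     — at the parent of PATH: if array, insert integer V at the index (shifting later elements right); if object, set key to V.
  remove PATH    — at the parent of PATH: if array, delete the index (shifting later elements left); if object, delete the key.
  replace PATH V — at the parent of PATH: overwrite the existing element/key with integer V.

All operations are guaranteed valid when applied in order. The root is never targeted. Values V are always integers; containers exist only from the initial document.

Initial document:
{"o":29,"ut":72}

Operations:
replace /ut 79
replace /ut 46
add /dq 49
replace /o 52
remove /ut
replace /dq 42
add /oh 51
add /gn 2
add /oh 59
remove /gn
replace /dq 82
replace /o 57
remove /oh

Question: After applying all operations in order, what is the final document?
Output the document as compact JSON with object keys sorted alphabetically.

After op 1 (replace /ut 79): {"o":29,"ut":79}
After op 2 (replace /ut 46): {"o":29,"ut":46}
After op 3 (add /dq 49): {"dq":49,"o":29,"ut":46}
After op 4 (replace /o 52): {"dq":49,"o":52,"ut":46}
After op 5 (remove /ut): {"dq":49,"o":52}
After op 6 (replace /dq 42): {"dq":42,"o":52}
After op 7 (add /oh 51): {"dq":42,"o":52,"oh":51}
After op 8 (add /gn 2): {"dq":42,"gn":2,"o":52,"oh":51}
After op 9 (add /oh 59): {"dq":42,"gn":2,"o":52,"oh":59}
After op 10 (remove /gn): {"dq":42,"o":52,"oh":59}
After op 11 (replace /dq 82): {"dq":82,"o":52,"oh":59}
After op 12 (replace /o 57): {"dq":82,"o":57,"oh":59}
After op 13 (remove /oh): {"dq":82,"o":57}

Answer: {"dq":82,"o":57}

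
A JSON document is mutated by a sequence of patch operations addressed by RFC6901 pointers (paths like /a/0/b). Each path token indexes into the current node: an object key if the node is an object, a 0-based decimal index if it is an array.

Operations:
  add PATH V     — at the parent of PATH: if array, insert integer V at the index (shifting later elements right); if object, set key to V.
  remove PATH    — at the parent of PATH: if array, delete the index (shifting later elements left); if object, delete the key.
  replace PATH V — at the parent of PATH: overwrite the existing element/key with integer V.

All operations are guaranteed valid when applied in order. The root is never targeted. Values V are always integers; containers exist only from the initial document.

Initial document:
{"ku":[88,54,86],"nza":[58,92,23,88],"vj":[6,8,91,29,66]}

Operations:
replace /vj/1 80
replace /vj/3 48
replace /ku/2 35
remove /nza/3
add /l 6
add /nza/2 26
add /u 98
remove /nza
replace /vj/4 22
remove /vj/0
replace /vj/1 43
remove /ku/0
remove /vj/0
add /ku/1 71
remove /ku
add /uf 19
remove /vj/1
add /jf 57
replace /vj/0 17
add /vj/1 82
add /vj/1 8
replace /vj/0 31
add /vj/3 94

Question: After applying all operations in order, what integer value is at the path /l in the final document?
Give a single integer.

Answer: 6

Derivation:
After op 1 (replace /vj/1 80): {"ku":[88,54,86],"nza":[58,92,23,88],"vj":[6,80,91,29,66]}
After op 2 (replace /vj/3 48): {"ku":[88,54,86],"nza":[58,92,23,88],"vj":[6,80,91,48,66]}
After op 3 (replace /ku/2 35): {"ku":[88,54,35],"nza":[58,92,23,88],"vj":[6,80,91,48,66]}
After op 4 (remove /nza/3): {"ku":[88,54,35],"nza":[58,92,23],"vj":[6,80,91,48,66]}
After op 5 (add /l 6): {"ku":[88,54,35],"l":6,"nza":[58,92,23],"vj":[6,80,91,48,66]}
After op 6 (add /nza/2 26): {"ku":[88,54,35],"l":6,"nza":[58,92,26,23],"vj":[6,80,91,48,66]}
After op 7 (add /u 98): {"ku":[88,54,35],"l":6,"nza":[58,92,26,23],"u":98,"vj":[6,80,91,48,66]}
After op 8 (remove /nza): {"ku":[88,54,35],"l":6,"u":98,"vj":[6,80,91,48,66]}
After op 9 (replace /vj/4 22): {"ku":[88,54,35],"l":6,"u":98,"vj":[6,80,91,48,22]}
After op 10 (remove /vj/0): {"ku":[88,54,35],"l":6,"u":98,"vj":[80,91,48,22]}
After op 11 (replace /vj/1 43): {"ku":[88,54,35],"l":6,"u":98,"vj":[80,43,48,22]}
After op 12 (remove /ku/0): {"ku":[54,35],"l":6,"u":98,"vj":[80,43,48,22]}
After op 13 (remove /vj/0): {"ku":[54,35],"l":6,"u":98,"vj":[43,48,22]}
After op 14 (add /ku/1 71): {"ku":[54,71,35],"l":6,"u":98,"vj":[43,48,22]}
After op 15 (remove /ku): {"l":6,"u":98,"vj":[43,48,22]}
After op 16 (add /uf 19): {"l":6,"u":98,"uf":19,"vj":[43,48,22]}
After op 17 (remove /vj/1): {"l":6,"u":98,"uf":19,"vj":[43,22]}
After op 18 (add /jf 57): {"jf":57,"l":6,"u":98,"uf":19,"vj":[43,22]}
After op 19 (replace /vj/0 17): {"jf":57,"l":6,"u":98,"uf":19,"vj":[17,22]}
After op 20 (add /vj/1 82): {"jf":57,"l":6,"u":98,"uf":19,"vj":[17,82,22]}
After op 21 (add /vj/1 8): {"jf":57,"l":6,"u":98,"uf":19,"vj":[17,8,82,22]}
After op 22 (replace /vj/0 31): {"jf":57,"l":6,"u":98,"uf":19,"vj":[31,8,82,22]}
After op 23 (add /vj/3 94): {"jf":57,"l":6,"u":98,"uf":19,"vj":[31,8,82,94,22]}
Value at /l: 6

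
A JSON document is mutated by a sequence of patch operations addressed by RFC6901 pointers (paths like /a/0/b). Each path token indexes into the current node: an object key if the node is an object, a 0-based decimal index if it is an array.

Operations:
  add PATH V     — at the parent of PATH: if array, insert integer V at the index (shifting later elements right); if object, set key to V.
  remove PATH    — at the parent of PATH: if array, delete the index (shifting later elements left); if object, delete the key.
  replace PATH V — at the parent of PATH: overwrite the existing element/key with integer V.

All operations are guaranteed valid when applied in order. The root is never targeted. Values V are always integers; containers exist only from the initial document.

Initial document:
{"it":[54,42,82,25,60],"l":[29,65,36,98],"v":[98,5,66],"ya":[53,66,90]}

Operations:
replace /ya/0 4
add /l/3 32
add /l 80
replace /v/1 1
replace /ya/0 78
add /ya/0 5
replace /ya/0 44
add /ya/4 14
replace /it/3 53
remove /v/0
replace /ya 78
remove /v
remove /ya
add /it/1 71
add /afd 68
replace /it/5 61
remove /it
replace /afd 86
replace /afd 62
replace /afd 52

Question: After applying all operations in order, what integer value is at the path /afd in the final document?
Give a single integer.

Answer: 52

Derivation:
After op 1 (replace /ya/0 4): {"it":[54,42,82,25,60],"l":[29,65,36,98],"v":[98,5,66],"ya":[4,66,90]}
After op 2 (add /l/3 32): {"it":[54,42,82,25,60],"l":[29,65,36,32,98],"v":[98,5,66],"ya":[4,66,90]}
After op 3 (add /l 80): {"it":[54,42,82,25,60],"l":80,"v":[98,5,66],"ya":[4,66,90]}
After op 4 (replace /v/1 1): {"it":[54,42,82,25,60],"l":80,"v":[98,1,66],"ya":[4,66,90]}
After op 5 (replace /ya/0 78): {"it":[54,42,82,25,60],"l":80,"v":[98,1,66],"ya":[78,66,90]}
After op 6 (add /ya/0 5): {"it":[54,42,82,25,60],"l":80,"v":[98,1,66],"ya":[5,78,66,90]}
After op 7 (replace /ya/0 44): {"it":[54,42,82,25,60],"l":80,"v":[98,1,66],"ya":[44,78,66,90]}
After op 8 (add /ya/4 14): {"it":[54,42,82,25,60],"l":80,"v":[98,1,66],"ya":[44,78,66,90,14]}
After op 9 (replace /it/3 53): {"it":[54,42,82,53,60],"l":80,"v":[98,1,66],"ya":[44,78,66,90,14]}
After op 10 (remove /v/0): {"it":[54,42,82,53,60],"l":80,"v":[1,66],"ya":[44,78,66,90,14]}
After op 11 (replace /ya 78): {"it":[54,42,82,53,60],"l":80,"v":[1,66],"ya":78}
After op 12 (remove /v): {"it":[54,42,82,53,60],"l":80,"ya":78}
After op 13 (remove /ya): {"it":[54,42,82,53,60],"l":80}
After op 14 (add /it/1 71): {"it":[54,71,42,82,53,60],"l":80}
After op 15 (add /afd 68): {"afd":68,"it":[54,71,42,82,53,60],"l":80}
After op 16 (replace /it/5 61): {"afd":68,"it":[54,71,42,82,53,61],"l":80}
After op 17 (remove /it): {"afd":68,"l":80}
After op 18 (replace /afd 86): {"afd":86,"l":80}
After op 19 (replace /afd 62): {"afd":62,"l":80}
After op 20 (replace /afd 52): {"afd":52,"l":80}
Value at /afd: 52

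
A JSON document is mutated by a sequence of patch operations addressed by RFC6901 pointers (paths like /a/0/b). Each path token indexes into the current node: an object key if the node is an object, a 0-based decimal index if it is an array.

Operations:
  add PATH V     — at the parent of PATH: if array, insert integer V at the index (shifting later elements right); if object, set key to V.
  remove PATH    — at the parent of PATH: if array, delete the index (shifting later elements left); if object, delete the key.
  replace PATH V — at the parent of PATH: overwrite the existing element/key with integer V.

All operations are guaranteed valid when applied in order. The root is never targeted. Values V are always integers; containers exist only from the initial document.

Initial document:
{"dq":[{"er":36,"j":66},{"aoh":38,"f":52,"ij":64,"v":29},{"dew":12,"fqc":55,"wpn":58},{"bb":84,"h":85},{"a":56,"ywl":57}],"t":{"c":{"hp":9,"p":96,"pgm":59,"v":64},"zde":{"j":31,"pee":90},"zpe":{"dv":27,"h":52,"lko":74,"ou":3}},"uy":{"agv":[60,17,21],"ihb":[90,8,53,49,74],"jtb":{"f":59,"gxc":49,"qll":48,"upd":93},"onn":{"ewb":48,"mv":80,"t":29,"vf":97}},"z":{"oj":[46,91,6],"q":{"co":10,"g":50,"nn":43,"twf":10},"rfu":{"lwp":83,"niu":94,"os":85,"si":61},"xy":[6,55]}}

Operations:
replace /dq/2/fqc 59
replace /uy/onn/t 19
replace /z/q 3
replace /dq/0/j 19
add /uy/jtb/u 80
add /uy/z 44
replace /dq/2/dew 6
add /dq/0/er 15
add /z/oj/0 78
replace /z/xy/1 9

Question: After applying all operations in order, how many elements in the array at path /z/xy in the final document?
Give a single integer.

Answer: 2

Derivation:
After op 1 (replace /dq/2/fqc 59): {"dq":[{"er":36,"j":66},{"aoh":38,"f":52,"ij":64,"v":29},{"dew":12,"fqc":59,"wpn":58},{"bb":84,"h":85},{"a":56,"ywl":57}],"t":{"c":{"hp":9,"p":96,"pgm":59,"v":64},"zde":{"j":31,"pee":90},"zpe":{"dv":27,"h":52,"lko":74,"ou":3}},"uy":{"agv":[60,17,21],"ihb":[90,8,53,49,74],"jtb":{"f":59,"gxc":49,"qll":48,"upd":93},"onn":{"ewb":48,"mv":80,"t":29,"vf":97}},"z":{"oj":[46,91,6],"q":{"co":10,"g":50,"nn":43,"twf":10},"rfu":{"lwp":83,"niu":94,"os":85,"si":61},"xy":[6,55]}}
After op 2 (replace /uy/onn/t 19): {"dq":[{"er":36,"j":66},{"aoh":38,"f":52,"ij":64,"v":29},{"dew":12,"fqc":59,"wpn":58},{"bb":84,"h":85},{"a":56,"ywl":57}],"t":{"c":{"hp":9,"p":96,"pgm":59,"v":64},"zde":{"j":31,"pee":90},"zpe":{"dv":27,"h":52,"lko":74,"ou":3}},"uy":{"agv":[60,17,21],"ihb":[90,8,53,49,74],"jtb":{"f":59,"gxc":49,"qll":48,"upd":93},"onn":{"ewb":48,"mv":80,"t":19,"vf":97}},"z":{"oj":[46,91,6],"q":{"co":10,"g":50,"nn":43,"twf":10},"rfu":{"lwp":83,"niu":94,"os":85,"si":61},"xy":[6,55]}}
After op 3 (replace /z/q 3): {"dq":[{"er":36,"j":66},{"aoh":38,"f":52,"ij":64,"v":29},{"dew":12,"fqc":59,"wpn":58},{"bb":84,"h":85},{"a":56,"ywl":57}],"t":{"c":{"hp":9,"p":96,"pgm":59,"v":64},"zde":{"j":31,"pee":90},"zpe":{"dv":27,"h":52,"lko":74,"ou":3}},"uy":{"agv":[60,17,21],"ihb":[90,8,53,49,74],"jtb":{"f":59,"gxc":49,"qll":48,"upd":93},"onn":{"ewb":48,"mv":80,"t":19,"vf":97}},"z":{"oj":[46,91,6],"q":3,"rfu":{"lwp":83,"niu":94,"os":85,"si":61},"xy":[6,55]}}
After op 4 (replace /dq/0/j 19): {"dq":[{"er":36,"j":19},{"aoh":38,"f":52,"ij":64,"v":29},{"dew":12,"fqc":59,"wpn":58},{"bb":84,"h":85},{"a":56,"ywl":57}],"t":{"c":{"hp":9,"p":96,"pgm":59,"v":64},"zde":{"j":31,"pee":90},"zpe":{"dv":27,"h":52,"lko":74,"ou":3}},"uy":{"agv":[60,17,21],"ihb":[90,8,53,49,74],"jtb":{"f":59,"gxc":49,"qll":48,"upd":93},"onn":{"ewb":48,"mv":80,"t":19,"vf":97}},"z":{"oj":[46,91,6],"q":3,"rfu":{"lwp":83,"niu":94,"os":85,"si":61},"xy":[6,55]}}
After op 5 (add /uy/jtb/u 80): {"dq":[{"er":36,"j":19},{"aoh":38,"f":52,"ij":64,"v":29},{"dew":12,"fqc":59,"wpn":58},{"bb":84,"h":85},{"a":56,"ywl":57}],"t":{"c":{"hp":9,"p":96,"pgm":59,"v":64},"zde":{"j":31,"pee":90},"zpe":{"dv":27,"h":52,"lko":74,"ou":3}},"uy":{"agv":[60,17,21],"ihb":[90,8,53,49,74],"jtb":{"f":59,"gxc":49,"qll":48,"u":80,"upd":93},"onn":{"ewb":48,"mv":80,"t":19,"vf":97}},"z":{"oj":[46,91,6],"q":3,"rfu":{"lwp":83,"niu":94,"os":85,"si":61},"xy":[6,55]}}
After op 6 (add /uy/z 44): {"dq":[{"er":36,"j":19},{"aoh":38,"f":52,"ij":64,"v":29},{"dew":12,"fqc":59,"wpn":58},{"bb":84,"h":85},{"a":56,"ywl":57}],"t":{"c":{"hp":9,"p":96,"pgm":59,"v":64},"zde":{"j":31,"pee":90},"zpe":{"dv":27,"h":52,"lko":74,"ou":3}},"uy":{"agv":[60,17,21],"ihb":[90,8,53,49,74],"jtb":{"f":59,"gxc":49,"qll":48,"u":80,"upd":93},"onn":{"ewb":48,"mv":80,"t":19,"vf":97},"z":44},"z":{"oj":[46,91,6],"q":3,"rfu":{"lwp":83,"niu":94,"os":85,"si":61},"xy":[6,55]}}
After op 7 (replace /dq/2/dew 6): {"dq":[{"er":36,"j":19},{"aoh":38,"f":52,"ij":64,"v":29},{"dew":6,"fqc":59,"wpn":58},{"bb":84,"h":85},{"a":56,"ywl":57}],"t":{"c":{"hp":9,"p":96,"pgm":59,"v":64},"zde":{"j":31,"pee":90},"zpe":{"dv":27,"h":52,"lko":74,"ou":3}},"uy":{"agv":[60,17,21],"ihb":[90,8,53,49,74],"jtb":{"f":59,"gxc":49,"qll":48,"u":80,"upd":93},"onn":{"ewb":48,"mv":80,"t":19,"vf":97},"z":44},"z":{"oj":[46,91,6],"q":3,"rfu":{"lwp":83,"niu":94,"os":85,"si":61},"xy":[6,55]}}
After op 8 (add /dq/0/er 15): {"dq":[{"er":15,"j":19},{"aoh":38,"f":52,"ij":64,"v":29},{"dew":6,"fqc":59,"wpn":58},{"bb":84,"h":85},{"a":56,"ywl":57}],"t":{"c":{"hp":9,"p":96,"pgm":59,"v":64},"zde":{"j":31,"pee":90},"zpe":{"dv":27,"h":52,"lko":74,"ou":3}},"uy":{"agv":[60,17,21],"ihb":[90,8,53,49,74],"jtb":{"f":59,"gxc":49,"qll":48,"u":80,"upd":93},"onn":{"ewb":48,"mv":80,"t":19,"vf":97},"z":44},"z":{"oj":[46,91,6],"q":3,"rfu":{"lwp":83,"niu":94,"os":85,"si":61},"xy":[6,55]}}
After op 9 (add /z/oj/0 78): {"dq":[{"er":15,"j":19},{"aoh":38,"f":52,"ij":64,"v":29},{"dew":6,"fqc":59,"wpn":58},{"bb":84,"h":85},{"a":56,"ywl":57}],"t":{"c":{"hp":9,"p":96,"pgm":59,"v":64},"zde":{"j":31,"pee":90},"zpe":{"dv":27,"h":52,"lko":74,"ou":3}},"uy":{"agv":[60,17,21],"ihb":[90,8,53,49,74],"jtb":{"f":59,"gxc":49,"qll":48,"u":80,"upd":93},"onn":{"ewb":48,"mv":80,"t":19,"vf":97},"z":44},"z":{"oj":[78,46,91,6],"q":3,"rfu":{"lwp":83,"niu":94,"os":85,"si":61},"xy":[6,55]}}
After op 10 (replace /z/xy/1 9): {"dq":[{"er":15,"j":19},{"aoh":38,"f":52,"ij":64,"v":29},{"dew":6,"fqc":59,"wpn":58},{"bb":84,"h":85},{"a":56,"ywl":57}],"t":{"c":{"hp":9,"p":96,"pgm":59,"v":64},"zde":{"j":31,"pee":90},"zpe":{"dv":27,"h":52,"lko":74,"ou":3}},"uy":{"agv":[60,17,21],"ihb":[90,8,53,49,74],"jtb":{"f":59,"gxc":49,"qll":48,"u":80,"upd":93},"onn":{"ewb":48,"mv":80,"t":19,"vf":97},"z":44},"z":{"oj":[78,46,91,6],"q":3,"rfu":{"lwp":83,"niu":94,"os":85,"si":61},"xy":[6,9]}}
Size at path /z/xy: 2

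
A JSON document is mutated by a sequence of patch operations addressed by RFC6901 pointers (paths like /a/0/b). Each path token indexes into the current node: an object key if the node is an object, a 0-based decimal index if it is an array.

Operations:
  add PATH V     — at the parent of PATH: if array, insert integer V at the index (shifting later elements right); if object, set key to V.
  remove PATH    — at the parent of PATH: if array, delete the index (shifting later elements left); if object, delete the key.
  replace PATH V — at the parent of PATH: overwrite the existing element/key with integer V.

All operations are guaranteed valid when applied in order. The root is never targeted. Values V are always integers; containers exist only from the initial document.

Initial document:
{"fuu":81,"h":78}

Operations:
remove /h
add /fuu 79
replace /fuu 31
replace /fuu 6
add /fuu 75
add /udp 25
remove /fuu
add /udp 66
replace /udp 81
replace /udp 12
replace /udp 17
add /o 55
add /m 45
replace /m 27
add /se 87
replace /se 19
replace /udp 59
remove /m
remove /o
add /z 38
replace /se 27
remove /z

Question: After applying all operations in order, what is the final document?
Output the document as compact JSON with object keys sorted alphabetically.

After op 1 (remove /h): {"fuu":81}
After op 2 (add /fuu 79): {"fuu":79}
After op 3 (replace /fuu 31): {"fuu":31}
After op 4 (replace /fuu 6): {"fuu":6}
After op 5 (add /fuu 75): {"fuu":75}
After op 6 (add /udp 25): {"fuu":75,"udp":25}
After op 7 (remove /fuu): {"udp":25}
After op 8 (add /udp 66): {"udp":66}
After op 9 (replace /udp 81): {"udp":81}
After op 10 (replace /udp 12): {"udp":12}
After op 11 (replace /udp 17): {"udp":17}
After op 12 (add /o 55): {"o":55,"udp":17}
After op 13 (add /m 45): {"m":45,"o":55,"udp":17}
After op 14 (replace /m 27): {"m":27,"o":55,"udp":17}
After op 15 (add /se 87): {"m":27,"o":55,"se":87,"udp":17}
After op 16 (replace /se 19): {"m":27,"o":55,"se":19,"udp":17}
After op 17 (replace /udp 59): {"m":27,"o":55,"se":19,"udp":59}
After op 18 (remove /m): {"o":55,"se":19,"udp":59}
After op 19 (remove /o): {"se":19,"udp":59}
After op 20 (add /z 38): {"se":19,"udp":59,"z":38}
After op 21 (replace /se 27): {"se":27,"udp":59,"z":38}
After op 22 (remove /z): {"se":27,"udp":59}

Answer: {"se":27,"udp":59}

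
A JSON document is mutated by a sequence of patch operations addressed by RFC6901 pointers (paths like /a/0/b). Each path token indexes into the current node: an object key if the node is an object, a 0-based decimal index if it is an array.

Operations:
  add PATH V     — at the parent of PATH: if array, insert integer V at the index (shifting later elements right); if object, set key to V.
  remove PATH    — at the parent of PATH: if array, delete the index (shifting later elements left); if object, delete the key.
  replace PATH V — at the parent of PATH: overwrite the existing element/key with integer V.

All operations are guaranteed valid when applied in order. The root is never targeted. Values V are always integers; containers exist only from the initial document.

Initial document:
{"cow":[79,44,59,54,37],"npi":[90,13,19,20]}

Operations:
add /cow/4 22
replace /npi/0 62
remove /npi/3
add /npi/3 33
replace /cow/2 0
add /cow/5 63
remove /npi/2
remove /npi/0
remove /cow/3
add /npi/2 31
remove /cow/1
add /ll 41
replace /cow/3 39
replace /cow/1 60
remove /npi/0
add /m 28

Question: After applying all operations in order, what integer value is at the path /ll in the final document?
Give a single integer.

After op 1 (add /cow/4 22): {"cow":[79,44,59,54,22,37],"npi":[90,13,19,20]}
After op 2 (replace /npi/0 62): {"cow":[79,44,59,54,22,37],"npi":[62,13,19,20]}
After op 3 (remove /npi/3): {"cow":[79,44,59,54,22,37],"npi":[62,13,19]}
After op 4 (add /npi/3 33): {"cow":[79,44,59,54,22,37],"npi":[62,13,19,33]}
After op 5 (replace /cow/2 0): {"cow":[79,44,0,54,22,37],"npi":[62,13,19,33]}
After op 6 (add /cow/5 63): {"cow":[79,44,0,54,22,63,37],"npi":[62,13,19,33]}
After op 7 (remove /npi/2): {"cow":[79,44,0,54,22,63,37],"npi":[62,13,33]}
After op 8 (remove /npi/0): {"cow":[79,44,0,54,22,63,37],"npi":[13,33]}
After op 9 (remove /cow/3): {"cow":[79,44,0,22,63,37],"npi":[13,33]}
After op 10 (add /npi/2 31): {"cow":[79,44,0,22,63,37],"npi":[13,33,31]}
After op 11 (remove /cow/1): {"cow":[79,0,22,63,37],"npi":[13,33,31]}
After op 12 (add /ll 41): {"cow":[79,0,22,63,37],"ll":41,"npi":[13,33,31]}
After op 13 (replace /cow/3 39): {"cow":[79,0,22,39,37],"ll":41,"npi":[13,33,31]}
After op 14 (replace /cow/1 60): {"cow":[79,60,22,39,37],"ll":41,"npi":[13,33,31]}
After op 15 (remove /npi/0): {"cow":[79,60,22,39,37],"ll":41,"npi":[33,31]}
After op 16 (add /m 28): {"cow":[79,60,22,39,37],"ll":41,"m":28,"npi":[33,31]}
Value at /ll: 41

Answer: 41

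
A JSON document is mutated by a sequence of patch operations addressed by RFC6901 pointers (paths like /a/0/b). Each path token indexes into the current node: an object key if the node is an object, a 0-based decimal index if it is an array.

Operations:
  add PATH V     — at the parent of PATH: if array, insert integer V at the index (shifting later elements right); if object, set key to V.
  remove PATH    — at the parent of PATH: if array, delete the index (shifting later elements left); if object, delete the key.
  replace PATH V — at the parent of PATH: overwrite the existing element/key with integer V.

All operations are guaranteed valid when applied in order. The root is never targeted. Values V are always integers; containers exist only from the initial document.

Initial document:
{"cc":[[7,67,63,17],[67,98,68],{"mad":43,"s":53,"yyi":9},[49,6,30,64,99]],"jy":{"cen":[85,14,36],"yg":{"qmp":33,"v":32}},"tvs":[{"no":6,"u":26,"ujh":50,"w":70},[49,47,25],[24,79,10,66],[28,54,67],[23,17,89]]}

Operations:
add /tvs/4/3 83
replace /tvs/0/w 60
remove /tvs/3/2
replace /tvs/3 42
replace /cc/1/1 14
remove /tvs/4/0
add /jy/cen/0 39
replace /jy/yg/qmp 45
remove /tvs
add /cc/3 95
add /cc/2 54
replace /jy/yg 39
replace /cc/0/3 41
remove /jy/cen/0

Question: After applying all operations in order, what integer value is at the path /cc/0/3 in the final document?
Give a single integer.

After op 1 (add /tvs/4/3 83): {"cc":[[7,67,63,17],[67,98,68],{"mad":43,"s":53,"yyi":9},[49,6,30,64,99]],"jy":{"cen":[85,14,36],"yg":{"qmp":33,"v":32}},"tvs":[{"no":6,"u":26,"ujh":50,"w":70},[49,47,25],[24,79,10,66],[28,54,67],[23,17,89,83]]}
After op 2 (replace /tvs/0/w 60): {"cc":[[7,67,63,17],[67,98,68],{"mad":43,"s":53,"yyi":9},[49,6,30,64,99]],"jy":{"cen":[85,14,36],"yg":{"qmp":33,"v":32}},"tvs":[{"no":6,"u":26,"ujh":50,"w":60},[49,47,25],[24,79,10,66],[28,54,67],[23,17,89,83]]}
After op 3 (remove /tvs/3/2): {"cc":[[7,67,63,17],[67,98,68],{"mad":43,"s":53,"yyi":9},[49,6,30,64,99]],"jy":{"cen":[85,14,36],"yg":{"qmp":33,"v":32}},"tvs":[{"no":6,"u":26,"ujh":50,"w":60},[49,47,25],[24,79,10,66],[28,54],[23,17,89,83]]}
After op 4 (replace /tvs/3 42): {"cc":[[7,67,63,17],[67,98,68],{"mad":43,"s":53,"yyi":9},[49,6,30,64,99]],"jy":{"cen":[85,14,36],"yg":{"qmp":33,"v":32}},"tvs":[{"no":6,"u":26,"ujh":50,"w":60},[49,47,25],[24,79,10,66],42,[23,17,89,83]]}
After op 5 (replace /cc/1/1 14): {"cc":[[7,67,63,17],[67,14,68],{"mad":43,"s":53,"yyi":9},[49,6,30,64,99]],"jy":{"cen":[85,14,36],"yg":{"qmp":33,"v":32}},"tvs":[{"no":6,"u":26,"ujh":50,"w":60},[49,47,25],[24,79,10,66],42,[23,17,89,83]]}
After op 6 (remove /tvs/4/0): {"cc":[[7,67,63,17],[67,14,68],{"mad":43,"s":53,"yyi":9},[49,6,30,64,99]],"jy":{"cen":[85,14,36],"yg":{"qmp":33,"v":32}},"tvs":[{"no":6,"u":26,"ujh":50,"w":60},[49,47,25],[24,79,10,66],42,[17,89,83]]}
After op 7 (add /jy/cen/0 39): {"cc":[[7,67,63,17],[67,14,68],{"mad":43,"s":53,"yyi":9},[49,6,30,64,99]],"jy":{"cen":[39,85,14,36],"yg":{"qmp":33,"v":32}},"tvs":[{"no":6,"u":26,"ujh":50,"w":60},[49,47,25],[24,79,10,66],42,[17,89,83]]}
After op 8 (replace /jy/yg/qmp 45): {"cc":[[7,67,63,17],[67,14,68],{"mad":43,"s":53,"yyi":9},[49,6,30,64,99]],"jy":{"cen":[39,85,14,36],"yg":{"qmp":45,"v":32}},"tvs":[{"no":6,"u":26,"ujh":50,"w":60},[49,47,25],[24,79,10,66],42,[17,89,83]]}
After op 9 (remove /tvs): {"cc":[[7,67,63,17],[67,14,68],{"mad":43,"s":53,"yyi":9},[49,6,30,64,99]],"jy":{"cen":[39,85,14,36],"yg":{"qmp":45,"v":32}}}
After op 10 (add /cc/3 95): {"cc":[[7,67,63,17],[67,14,68],{"mad":43,"s":53,"yyi":9},95,[49,6,30,64,99]],"jy":{"cen":[39,85,14,36],"yg":{"qmp":45,"v":32}}}
After op 11 (add /cc/2 54): {"cc":[[7,67,63,17],[67,14,68],54,{"mad":43,"s":53,"yyi":9},95,[49,6,30,64,99]],"jy":{"cen":[39,85,14,36],"yg":{"qmp":45,"v":32}}}
After op 12 (replace /jy/yg 39): {"cc":[[7,67,63,17],[67,14,68],54,{"mad":43,"s":53,"yyi":9},95,[49,6,30,64,99]],"jy":{"cen":[39,85,14,36],"yg":39}}
After op 13 (replace /cc/0/3 41): {"cc":[[7,67,63,41],[67,14,68],54,{"mad":43,"s":53,"yyi":9},95,[49,6,30,64,99]],"jy":{"cen":[39,85,14,36],"yg":39}}
After op 14 (remove /jy/cen/0): {"cc":[[7,67,63,41],[67,14,68],54,{"mad":43,"s":53,"yyi":9},95,[49,6,30,64,99]],"jy":{"cen":[85,14,36],"yg":39}}
Value at /cc/0/3: 41

Answer: 41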